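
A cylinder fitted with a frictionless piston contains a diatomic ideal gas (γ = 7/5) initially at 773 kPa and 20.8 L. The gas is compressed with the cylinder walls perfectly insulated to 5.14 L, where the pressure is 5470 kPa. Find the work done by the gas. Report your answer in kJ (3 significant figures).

Adiabatic: W = (P₁V₁ − P₂V₂)/(γ − 1) with γ = 7/5.
P₁V₁ = 16078 J, P₂V₂ = 28116 J.
W = (16078 − 28116) / 0.4 = -30094 J.

W ≈ -30.1 kJ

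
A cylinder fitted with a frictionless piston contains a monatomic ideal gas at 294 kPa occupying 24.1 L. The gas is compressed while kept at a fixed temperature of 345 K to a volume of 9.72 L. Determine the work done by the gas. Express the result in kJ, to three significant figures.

W ≈ -6.43 kJ

Isothermal: W = nRT ln(V₂/V₁) = P₁V₁ ln(V₂/V₁).
P₁V₁ = (294 kPa)(24.1 L) = 7085 J.
W = 7085 × ln(9.72/24.1) = 7085 × -0.908
W_by_gas = -6434 J.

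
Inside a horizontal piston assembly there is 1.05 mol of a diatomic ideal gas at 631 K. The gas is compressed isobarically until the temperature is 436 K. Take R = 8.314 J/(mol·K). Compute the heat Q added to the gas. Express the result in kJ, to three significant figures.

Q ≈ -5.96 kJ

Isobaric: W = nRΔT = (1.05)(8.314)(-195) = -1702 J.
ΔU = nCᵥΔT with Cᵥ = 5R/2: ΔU = (1.05)(20.79)(-195) = -4256 J.
Q = ΔU + W = -4256 − 1702 = -5958 J.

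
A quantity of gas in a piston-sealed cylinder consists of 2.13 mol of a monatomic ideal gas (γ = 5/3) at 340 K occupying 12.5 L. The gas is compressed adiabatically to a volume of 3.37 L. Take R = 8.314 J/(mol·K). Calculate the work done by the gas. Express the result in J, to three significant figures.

Adiabatic: TV^(γ−1) = const with γ = 5/3.
T₂ = T₁ (V₁/V₂)^(γ−1) = 340 × (12.5/3.37)^0.667 = 340 × 2.396 = 814.7 K.
W_by = nCᵥ(T₁ − T₂) = (2.13)(12.47)(340 − 814.7) = -12610 J.

W ≈ -12600 J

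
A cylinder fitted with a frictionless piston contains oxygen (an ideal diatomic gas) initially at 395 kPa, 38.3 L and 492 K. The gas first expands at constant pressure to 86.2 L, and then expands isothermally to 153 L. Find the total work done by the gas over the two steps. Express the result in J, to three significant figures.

W_total ≈ 38500 J

Step 1 (isobaric): W = PΔV = (395 kPa)(86.2 − 38.3 L) = 18921 J.
After step 1: P = 395 kPa, V = 86.2 L, T = 1107 K.
Step 2 (isothermal): W = P₁V₁ ln(V₂/V₁) = (34049) ln(153/86.2) = 19536 J.
W_total = 18921 + 19536 = 38457 J.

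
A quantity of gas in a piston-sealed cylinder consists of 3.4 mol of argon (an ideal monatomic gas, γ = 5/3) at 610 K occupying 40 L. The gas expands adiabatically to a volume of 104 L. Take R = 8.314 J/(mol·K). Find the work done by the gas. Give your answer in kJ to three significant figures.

W ≈ 12.2 kJ

Adiabatic: TV^(γ−1) = const with γ = 5/3.
T₂ = T₁ (V₁/V₂)^(γ−1) = 610 × (40/104)^0.667 = 610 × 0.5289 = 322.6 K.
W_by = nCᵥ(T₁ − T₂) = (3.4)(12.47)(610 − 322.6) = 12186 J.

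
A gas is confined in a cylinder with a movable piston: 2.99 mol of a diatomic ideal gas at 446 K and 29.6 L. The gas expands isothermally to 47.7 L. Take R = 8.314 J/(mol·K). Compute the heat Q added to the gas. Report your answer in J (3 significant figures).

Q ≈ 5290 J

Isothermal ⇒ ΔU = 0, so Q = W = nRT ln(V₂/V₁).
Q = (2.99)(8.314)(446) ln(47.7/29.6) = 11087 × 0.4772 = 5290 J.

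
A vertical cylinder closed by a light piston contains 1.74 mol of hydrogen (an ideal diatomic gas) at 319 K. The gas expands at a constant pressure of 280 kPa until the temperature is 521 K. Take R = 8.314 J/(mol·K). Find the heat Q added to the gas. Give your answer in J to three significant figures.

Isobaric: W = nRΔT = (1.74)(8.314)(202) = 2922 J.
ΔU = nCᵥΔT with Cᵥ = 5R/2: ΔU = (1.74)(20.79)(202) = 7306 J.
Q = ΔU + W = 7306 + 2922 = 10228 J.

Q ≈ 10200 J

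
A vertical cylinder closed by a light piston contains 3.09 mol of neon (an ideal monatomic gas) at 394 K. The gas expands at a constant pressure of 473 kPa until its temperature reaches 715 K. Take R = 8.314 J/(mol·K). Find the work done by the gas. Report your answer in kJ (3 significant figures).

W ≈ 8.25 kJ

Isobaric: W = P ΔV = nR ΔT.
W = (3.09)(8.314)(715 − 394) = 8247 J.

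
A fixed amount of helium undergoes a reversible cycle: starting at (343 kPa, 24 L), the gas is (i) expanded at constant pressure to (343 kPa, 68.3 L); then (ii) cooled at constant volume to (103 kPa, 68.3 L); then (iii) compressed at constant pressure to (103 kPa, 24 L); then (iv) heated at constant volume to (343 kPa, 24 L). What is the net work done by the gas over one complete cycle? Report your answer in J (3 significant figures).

Constant-volume legs do no work.
W(i) = (343)(68.3 − 24) = 15195 J; W(iii) = (103)(24 − 68.3) = -4563 J.
W_net = 15195 − 4563 = 10632 J (the clockwise enclosed area).

W_net ≈ 10600 J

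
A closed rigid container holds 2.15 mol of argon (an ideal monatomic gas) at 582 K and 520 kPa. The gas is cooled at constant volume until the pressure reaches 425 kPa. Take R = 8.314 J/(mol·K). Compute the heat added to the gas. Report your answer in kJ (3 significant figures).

Q ≈ -2.85 kJ

Constant volume ⇒ W = 0, so Q = ΔU = nCᵥΔT with Cᵥ = 3R/2 = 12.47 J/(mol·K).
At constant V, T₂/T₁ = P₂/P₁ ⇒ ΔT = T₁(P₂/P₁ − 1) = 582·(425/520 − 1) = -106.3 K.
ΔU = (2.15)(12.47)(-106.3) = -2851 J.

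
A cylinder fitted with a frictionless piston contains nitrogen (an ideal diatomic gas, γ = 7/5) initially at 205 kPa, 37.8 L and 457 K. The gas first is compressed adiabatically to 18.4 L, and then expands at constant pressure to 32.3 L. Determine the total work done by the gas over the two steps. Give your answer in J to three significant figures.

Step 1 (adiabatic): W = (P₁V₁ − P₂V₂)/(γ−1) = (7749 − 10335)/0.4 = -6465 J.
After step 1: P = 561.7 kPa, V = 18.4 L, T = 609.5 K.
Step 2 (isobaric): W = PΔV = (561.7 kPa)(32.3 − 18.4 L) = 7808 J.
W_total = -6465 + 7808 = 1342 J.

W_total ≈ 1340 J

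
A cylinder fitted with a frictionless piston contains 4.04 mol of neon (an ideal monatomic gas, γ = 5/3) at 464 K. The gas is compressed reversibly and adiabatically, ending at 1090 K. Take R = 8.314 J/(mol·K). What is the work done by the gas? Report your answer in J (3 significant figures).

W ≈ -31500 J

Adiabatic ⇒ Q = 0, so W_by = −ΔU = nCᵥ(T₁ − T₂).
Cᵥ = 3R/2 = 12.47 J/(mol·K).
W = (4.04)(12.47)(464 − 1090) = -31540 J.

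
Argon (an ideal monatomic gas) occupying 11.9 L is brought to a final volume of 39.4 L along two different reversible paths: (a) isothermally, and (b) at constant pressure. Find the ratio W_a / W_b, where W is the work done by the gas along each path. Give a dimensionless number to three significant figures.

Path (a) isothermal: W = P₁V₁ ln(V₂/V₁) → W_a/(P₁V₁) = 1.197.
Path (b) isobaric: W = P₁(V₂ − V₁) → W_b/(P₁V₁) = 2.311.
W_a / W_b = 1.197 / 2.311 = 0.5181.

W_a / W_b ≈ 0.518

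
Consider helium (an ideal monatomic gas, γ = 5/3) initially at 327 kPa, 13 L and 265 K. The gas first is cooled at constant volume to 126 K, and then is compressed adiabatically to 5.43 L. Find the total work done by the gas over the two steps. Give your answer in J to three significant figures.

Step 1 (isochoric): W = 0 (constant volume).
After step 1: P = 155.5 kPa (V unchanged).
Step 2 (adiabatic): W = (P₁V₁ − P₂V₂)/(γ−1) = (2021 − 3617)/0.667 = -2394 J.
W_total = 0 − 2394 = -2394 J.

W_total ≈ -2390 J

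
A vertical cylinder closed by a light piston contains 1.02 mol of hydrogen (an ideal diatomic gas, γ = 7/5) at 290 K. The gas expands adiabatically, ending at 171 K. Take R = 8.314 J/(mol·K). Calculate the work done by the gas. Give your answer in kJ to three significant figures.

W ≈ 2.52 kJ

Adiabatic ⇒ Q = 0, so W_by = −ΔU = nCᵥ(T₁ − T₂).
Cᵥ = 5R/2 = 20.79 J/(mol·K).
W = (1.02)(20.79)(290 − 171) = 2523 J.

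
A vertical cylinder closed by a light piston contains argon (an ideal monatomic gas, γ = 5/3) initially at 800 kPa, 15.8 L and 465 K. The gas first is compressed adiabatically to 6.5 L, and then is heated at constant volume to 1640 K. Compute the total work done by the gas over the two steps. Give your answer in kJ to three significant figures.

Step 1 (adiabatic): W = (P₁V₁ − P₂V₂)/(γ−1) = (12640 − 22851)/0.667 = -15317 J.
Step 2 (isochoric): W = 0 (constant volume).
W_total = -15317 + 0 = -15317 J.

W_total ≈ -15.3 kJ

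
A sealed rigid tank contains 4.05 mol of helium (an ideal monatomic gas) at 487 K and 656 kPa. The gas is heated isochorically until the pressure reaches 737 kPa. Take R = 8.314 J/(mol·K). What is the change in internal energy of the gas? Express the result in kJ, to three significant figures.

ΔU ≈ 3.04 kJ

Constant volume ⇒ W = 0, so Q = ΔU = nCᵥΔT with Cᵥ = 3R/2 = 12.47 J/(mol·K).
At constant V, T₂/T₁ = P₂/P₁ ⇒ ΔT = T₁(P₂/P₁ − 1) = 487·(737/656 − 1) = 60.13 K.
ΔU = (4.05)(12.47)(60.13) = 3037 J.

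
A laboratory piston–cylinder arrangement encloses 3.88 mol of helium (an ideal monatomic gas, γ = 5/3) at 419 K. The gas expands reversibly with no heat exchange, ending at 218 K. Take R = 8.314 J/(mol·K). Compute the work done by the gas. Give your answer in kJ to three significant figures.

W ≈ 9.73 kJ

Adiabatic ⇒ Q = 0, so W_by = −ΔU = nCᵥ(T₁ − T₂).
Cᵥ = 3R/2 = 12.47 J/(mol·K).
W = (3.88)(12.47)(419 − 218) = 9726 J.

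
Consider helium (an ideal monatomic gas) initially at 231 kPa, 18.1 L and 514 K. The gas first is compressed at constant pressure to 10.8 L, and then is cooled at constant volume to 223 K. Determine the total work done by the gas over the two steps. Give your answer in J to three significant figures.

Step 1 (isobaric): W = PΔV = (231 kPa)(10.8 − 18.1 L) = -1686 J.
Step 2 (isochoric): W = 0 (constant volume).
W_total = -1686 + 0 = -1686 J.

W_total ≈ -1690 J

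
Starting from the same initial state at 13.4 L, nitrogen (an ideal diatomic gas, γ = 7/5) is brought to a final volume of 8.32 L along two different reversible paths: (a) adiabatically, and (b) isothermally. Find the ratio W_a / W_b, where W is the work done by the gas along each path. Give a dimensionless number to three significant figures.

W_a / W_b ≈ 1.10

Path (a) adiabatic: W = P₁V₁(1 − (V₁/V₂)^(γ−1))/(γ−1) → W_a/(P₁V₁) = -0.5251.
Path (b) isothermal: W = P₁V₁ ln(V₂/V₁) → W_b/(P₁V₁) = -0.4766.
W_a / W_b = -0.5251 / -0.4766 = 1.102.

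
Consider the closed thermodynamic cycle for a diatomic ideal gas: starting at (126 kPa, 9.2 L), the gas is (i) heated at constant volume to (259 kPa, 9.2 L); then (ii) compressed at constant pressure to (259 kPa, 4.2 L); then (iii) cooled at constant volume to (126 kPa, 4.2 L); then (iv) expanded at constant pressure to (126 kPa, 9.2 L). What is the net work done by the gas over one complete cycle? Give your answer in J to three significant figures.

W_net ≈ -665 J

Constant-volume legs do no work.
W(ii) = (259)(4.2 − 9.2) = -1295 J; W(iv) = (126)(9.2 − 4.2) = 630 J.
W_net = -1295 + 630 = -665 J (the counter-clockwise enclosed area).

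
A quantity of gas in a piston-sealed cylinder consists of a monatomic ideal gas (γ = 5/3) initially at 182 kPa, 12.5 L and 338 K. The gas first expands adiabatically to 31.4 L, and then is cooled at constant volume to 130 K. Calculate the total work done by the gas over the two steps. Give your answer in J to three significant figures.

Step 1 (adiabatic): W = (P₁V₁ − P₂V₂)/(γ−1) = (2275 − 1231)/0.667 = 1566 J.
Step 2 (isochoric): W = 0 (constant volume).
W_total = 1566 + 0 = 1566 J.

W_total ≈ 1570 J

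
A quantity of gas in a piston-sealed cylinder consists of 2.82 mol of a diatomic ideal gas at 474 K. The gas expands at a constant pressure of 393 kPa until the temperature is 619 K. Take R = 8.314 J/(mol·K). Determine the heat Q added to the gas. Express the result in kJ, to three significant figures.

Q ≈ 11.9 kJ

Isobaric: W = nRΔT = (2.82)(8.314)(145) = 3400 J.
ΔU = nCᵥΔT with Cᵥ = 5R/2: ΔU = (2.82)(20.79)(145) = 8499 J.
Q = ΔU + W = 8499 + 3400 = 11899 J.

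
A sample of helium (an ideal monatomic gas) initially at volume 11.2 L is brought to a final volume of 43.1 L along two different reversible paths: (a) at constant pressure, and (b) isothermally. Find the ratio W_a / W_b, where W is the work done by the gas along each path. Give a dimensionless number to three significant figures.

Path (a) isobaric: W = P₁(V₂ − V₁) → W_a/(P₁V₁) = 2.848.
Path (b) isothermal: W = P₁V₁ ln(V₂/V₁) → W_b/(P₁V₁) = 1.348.
W_a / W_b = 2.848 / 1.348 = 2.114.

W_a / W_b ≈ 2.11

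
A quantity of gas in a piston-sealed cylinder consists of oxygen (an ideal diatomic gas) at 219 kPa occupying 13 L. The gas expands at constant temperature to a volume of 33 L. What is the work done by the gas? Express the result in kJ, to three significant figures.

Isothermal: W = nRT ln(V₂/V₁) = P₁V₁ ln(V₂/V₁).
P₁V₁ = (219 kPa)(13 L) = 2847 J.
W = 2847 × ln(33/13) = 2847 × 0.9316
W_by_gas = 2652 J.

W ≈ 2.65 kJ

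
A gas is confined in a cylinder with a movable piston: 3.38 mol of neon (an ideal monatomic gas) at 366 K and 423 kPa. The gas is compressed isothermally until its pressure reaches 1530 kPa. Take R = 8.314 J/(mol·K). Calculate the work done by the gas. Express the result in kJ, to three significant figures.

Isothermal process: W = nRT ln(V₂/V₁) = nRT ln(P₁/P₂).
W = (3.38)(8.314)(366) × ln(423/1530)
  = 10285 × ln(0.2765) = 10285 × -1.286
W_by_gas = -13223 J.

W ≈ -13.2 kJ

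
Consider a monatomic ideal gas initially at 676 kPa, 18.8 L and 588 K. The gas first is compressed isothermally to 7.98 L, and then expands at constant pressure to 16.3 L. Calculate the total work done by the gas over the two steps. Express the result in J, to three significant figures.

Step 1 (isothermal): W = P₁V₁ ln(V₂/V₁) = (12709) ln(7.98/18.8) = -10890 J.
After step 1: P = 1593 kPa, V = 7.98 L, T = 588 K.
Step 2 (isobaric): W = PΔV = (1593 kPa)(16.3 − 7.98 L) = 13250 J.
W_total = -10890 + 13250 = 2360 J.

W_total ≈ 2360 J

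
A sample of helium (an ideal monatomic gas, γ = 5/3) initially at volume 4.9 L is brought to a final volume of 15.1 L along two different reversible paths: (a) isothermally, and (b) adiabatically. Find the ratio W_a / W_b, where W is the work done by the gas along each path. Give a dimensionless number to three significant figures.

Path (a) isothermal: W = P₁V₁ ln(V₂/V₁) → W_a/(P₁V₁) = 1.125.
Path (b) adiabatic: W = P₁V₁(1 − (V₁/V₂)^(γ−1))/(γ−1) → W_b/(P₁V₁) = 0.7917.
W_a / W_b = 1.125 / 0.7917 = 1.422.

W_a / W_b ≈ 1.42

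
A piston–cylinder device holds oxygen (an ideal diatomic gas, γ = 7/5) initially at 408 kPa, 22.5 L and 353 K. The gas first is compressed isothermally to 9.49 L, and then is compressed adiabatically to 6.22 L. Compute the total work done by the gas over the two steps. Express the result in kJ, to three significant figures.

Step 1 (isothermal): W = P₁V₁ ln(V₂/V₁) = (9180) ln(9.49/22.5) = -7925 J.
After step 1: P = 967.3 kPa, V = 9.49 L, T = 353 K.
Step 2 (adiabatic): W = (P₁V₁ − P₂V₂)/(γ−1) = (9180 − 10870)/0.4 = -4225 J.
W_total = -7925 − 4225 = -12150 J.

W_total ≈ -12.2 kJ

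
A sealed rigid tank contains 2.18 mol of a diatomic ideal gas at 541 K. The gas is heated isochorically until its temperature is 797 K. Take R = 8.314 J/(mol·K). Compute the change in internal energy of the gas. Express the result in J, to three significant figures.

ΔU ≈ 11600 J

Constant volume ⇒ W = 0, so Q = ΔU = nCᵥΔT with Cᵥ = 5R/2 = 20.79 J/(mol·K).
ΔU = (2.18)(20.79)(797 − 541) = 11600 J.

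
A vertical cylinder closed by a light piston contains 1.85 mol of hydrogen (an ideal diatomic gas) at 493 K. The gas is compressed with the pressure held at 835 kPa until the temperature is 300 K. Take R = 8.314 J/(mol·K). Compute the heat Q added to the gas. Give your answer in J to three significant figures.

Q ≈ -10400 J

Isobaric: W = nRΔT = (1.85)(8.314)(-193) = -2969 J.
ΔU = nCᵥΔT with Cᵥ = 5R/2: ΔU = (1.85)(20.79)(-193) = -7421 J.
Q = ΔU + W = -7421 − 2969 = -10390 J.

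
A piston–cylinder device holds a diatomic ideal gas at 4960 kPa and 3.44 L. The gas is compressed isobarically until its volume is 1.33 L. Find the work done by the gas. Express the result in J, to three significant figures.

W ≈ -10500 J

Isobaric: W = P ΔV.
W = (4960 kPa)(1.33 − 3.44 L) = (4960)(-2.11) = -10466 J.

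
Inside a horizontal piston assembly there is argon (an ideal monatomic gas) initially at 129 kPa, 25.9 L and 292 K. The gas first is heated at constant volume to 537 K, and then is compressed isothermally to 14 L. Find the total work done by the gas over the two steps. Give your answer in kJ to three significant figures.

Step 1 (isochoric): W = 0 (constant volume).
After step 1: P = 237.2 kPa (V unchanged).
Step 2 (isothermal): W = P₁V₁ ln(V₂/V₁) = (6144) ln(14/25.9) = -3780 J.
W_total = 0 − 3780 = -3780 J.

W_total ≈ -3.78 kJ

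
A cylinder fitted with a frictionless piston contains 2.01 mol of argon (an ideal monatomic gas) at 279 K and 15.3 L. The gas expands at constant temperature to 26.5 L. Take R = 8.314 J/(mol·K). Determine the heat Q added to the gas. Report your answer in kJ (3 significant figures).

Q ≈ 2.56 kJ

Isothermal ⇒ ΔU = 0, so Q = W = nRT ln(V₂/V₁).
Q = (2.01)(8.314)(279) ln(26.5/15.3) = 4662 × 0.5493 = 2561 J.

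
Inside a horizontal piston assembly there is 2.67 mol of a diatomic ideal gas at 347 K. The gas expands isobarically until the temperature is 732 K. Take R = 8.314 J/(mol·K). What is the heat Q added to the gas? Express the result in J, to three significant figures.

Isobaric: W = nRΔT = (2.67)(8.314)(385) = 8546 J.
ΔU = nCᵥΔT with Cᵥ = 5R/2: ΔU = (2.67)(20.79)(385) = 21366 J.
Q = ΔU + W = 21366 + 8546 = 29912 J.

Q ≈ 29900 J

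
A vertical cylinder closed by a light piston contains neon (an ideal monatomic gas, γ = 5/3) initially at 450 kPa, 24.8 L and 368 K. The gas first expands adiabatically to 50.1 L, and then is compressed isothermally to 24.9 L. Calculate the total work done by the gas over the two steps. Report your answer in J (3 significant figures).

W_total ≈ 1380 J

Step 1 (adiabatic): W = (P₁V₁ − P₂V₂)/(γ−1) = (11160 − 6984)/0.667 = 6265 J.
After step 1: P = 139.4 kPa, V = 50.1 L, T = 230.3 K.
Step 2 (isothermal): W = P₁V₁ ln(V₂/V₁) = (6984) ln(24.9/50.1) = -4883 J.
W_total = 6265 − 4883 = 1382 J.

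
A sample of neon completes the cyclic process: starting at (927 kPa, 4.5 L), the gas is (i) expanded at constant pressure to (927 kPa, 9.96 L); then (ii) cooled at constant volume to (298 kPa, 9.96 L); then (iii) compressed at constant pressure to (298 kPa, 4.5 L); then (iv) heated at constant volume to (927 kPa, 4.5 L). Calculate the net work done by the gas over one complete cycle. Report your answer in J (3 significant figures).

Constant-volume legs do no work.
W(i) = (927)(9.96 − 4.5) = 5061 J; W(iii) = (298)(4.5 − 9.96) = -1627 J.
W_net = 5061 − 1627 = 3434 J (the clockwise enclosed area).

W_net ≈ 3430 J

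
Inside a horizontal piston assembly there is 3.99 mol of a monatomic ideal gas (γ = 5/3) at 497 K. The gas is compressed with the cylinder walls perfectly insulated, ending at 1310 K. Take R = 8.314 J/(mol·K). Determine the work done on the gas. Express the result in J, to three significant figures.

W ≈ 40500 J

Adiabatic ⇒ Q = 0, so W_by = −ΔU = nCᵥ(T₁ − T₂).
Cᵥ = 3R/2 = 12.47 J/(mol·K).
W = (3.99)(12.47)(497 − 1310) = -40454 J.
Work on gas = −W_by = 40454 J.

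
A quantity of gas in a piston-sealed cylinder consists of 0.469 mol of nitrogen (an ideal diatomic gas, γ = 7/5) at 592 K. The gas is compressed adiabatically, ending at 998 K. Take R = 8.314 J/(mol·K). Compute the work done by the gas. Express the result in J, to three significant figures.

Adiabatic ⇒ Q = 0, so W_by = −ΔU = nCᵥ(T₁ − T₂).
Cᵥ = 5R/2 = 20.79 J/(mol·K).
W = (0.469)(20.79)(592 − 998) = -3958 J.

W ≈ -3960 J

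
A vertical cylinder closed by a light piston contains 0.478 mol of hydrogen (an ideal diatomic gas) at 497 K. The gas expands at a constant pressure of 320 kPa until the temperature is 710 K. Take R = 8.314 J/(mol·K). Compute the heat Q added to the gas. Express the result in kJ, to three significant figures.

Q ≈ 2.96 kJ

Isobaric: W = nRΔT = (0.478)(8.314)(213) = 846.5 J.
ΔU = nCᵥΔT with Cᵥ = 5R/2: ΔU = (0.478)(20.79)(213) = 2116 J.
Q = ΔU + W = 2116 + 846.5 = 2963 J.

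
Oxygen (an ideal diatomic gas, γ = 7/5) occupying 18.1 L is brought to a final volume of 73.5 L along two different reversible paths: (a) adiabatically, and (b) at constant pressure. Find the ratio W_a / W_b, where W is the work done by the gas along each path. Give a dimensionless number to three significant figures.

W_a / W_b ≈ 0.350

Path (a) adiabatic: W = P₁V₁(1 − (V₁/V₂)^(γ−1))/(γ−1) → W_a/(P₁V₁) = 1.073.
Path (b) isobaric: W = P₁(V₂ − V₁) → W_b/(P₁V₁) = 3.061.
W_a / W_b = 1.073 / 3.061 = 0.3505.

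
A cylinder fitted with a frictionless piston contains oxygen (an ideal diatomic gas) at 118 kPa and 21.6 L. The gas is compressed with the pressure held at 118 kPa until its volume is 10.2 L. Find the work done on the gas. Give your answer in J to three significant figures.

W ≈ 1350 J

Isobaric: W = P ΔV.
W = (118 kPa)(10.2 − 21.6 L) = (118)(-11.4) = -1345 J.
Work on gas = −W_by = 1345 J.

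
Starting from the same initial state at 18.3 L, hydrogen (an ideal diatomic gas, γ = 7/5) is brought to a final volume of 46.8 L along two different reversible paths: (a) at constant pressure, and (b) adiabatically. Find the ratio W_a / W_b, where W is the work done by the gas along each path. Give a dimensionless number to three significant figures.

W_a / W_b ≈ 1.99

Path (a) isobaric: W = P₁(V₂ − V₁) → W_a/(P₁V₁) = 1.557.
Path (b) adiabatic: W = P₁V₁(1 − (V₁/V₂)^(γ−1))/(γ−1) → W_b/(P₁V₁) = 0.7828.
W_a / W_b = 1.557 / 0.7828 = 1.99.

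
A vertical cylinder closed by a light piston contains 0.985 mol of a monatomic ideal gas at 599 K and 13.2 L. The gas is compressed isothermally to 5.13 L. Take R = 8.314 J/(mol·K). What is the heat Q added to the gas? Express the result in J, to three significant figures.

Isothermal ⇒ ΔU = 0, so Q = W = nRT ln(V₂/V₁).
Q = (0.985)(8.314)(599) ln(5.13/13.2) = 4905 × -0.9451 = -4636 J.

Q ≈ -4640 J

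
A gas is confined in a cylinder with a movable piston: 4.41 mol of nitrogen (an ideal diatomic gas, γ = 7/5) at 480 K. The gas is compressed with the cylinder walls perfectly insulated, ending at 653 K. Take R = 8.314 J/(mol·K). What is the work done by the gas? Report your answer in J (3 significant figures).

W ≈ -15900 J

Adiabatic ⇒ Q = 0, so W_by = −ΔU = nCᵥ(T₁ − T₂).
Cᵥ = 5R/2 = 20.79 J/(mol·K).
W = (4.41)(20.79)(480 − 653) = -15858 J.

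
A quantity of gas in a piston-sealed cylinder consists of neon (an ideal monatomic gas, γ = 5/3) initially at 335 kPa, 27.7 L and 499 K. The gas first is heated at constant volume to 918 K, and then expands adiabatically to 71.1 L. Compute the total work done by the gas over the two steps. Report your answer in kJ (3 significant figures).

W_total ≈ 11.9 kJ

Step 1 (isochoric): W = 0 (constant volume).
After step 1: P = 616.3 kPa (V unchanged).
Step 2 (adiabatic): W = (P₁V₁ − P₂V₂)/(γ−1) = (17071 − 9106)/0.667 = 11948 J.
W_total = 0 + 11948 = 11948 J.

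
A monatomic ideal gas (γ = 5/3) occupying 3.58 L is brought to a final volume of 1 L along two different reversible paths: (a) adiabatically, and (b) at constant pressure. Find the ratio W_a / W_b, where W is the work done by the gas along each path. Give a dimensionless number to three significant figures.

Path (a) adiabatic: W = P₁V₁(1 − (V₁/V₂)^(γ−1))/(γ−1) → W_a/(P₁V₁) = -2.01.
Path (b) isobaric: W = P₁(V₂ − V₁) → W_b/(P₁V₁) = -0.7207.
W_a / W_b = -2.01 / -0.7207 = 2.79.

W_a / W_b ≈ 2.79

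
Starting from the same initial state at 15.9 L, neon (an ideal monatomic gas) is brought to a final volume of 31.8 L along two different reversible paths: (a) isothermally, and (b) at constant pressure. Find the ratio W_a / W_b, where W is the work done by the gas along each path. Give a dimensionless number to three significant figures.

Path (a) isothermal: W = P₁V₁ ln(V₂/V₁) → W_a/(P₁V₁) = 0.6931.
Path (b) isobaric: W = P₁(V₂ − V₁) → W_b/(P₁V₁) = 1.
W_a / W_b = 0.6931 / 1 = 0.6931.

W_a / W_b ≈ 0.693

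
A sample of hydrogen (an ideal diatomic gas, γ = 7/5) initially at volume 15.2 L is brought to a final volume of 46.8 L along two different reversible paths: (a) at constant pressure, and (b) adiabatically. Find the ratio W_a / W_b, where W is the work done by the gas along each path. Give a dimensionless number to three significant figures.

Path (a) isobaric: W = P₁(V₂ − V₁) → W_a/(P₁V₁) = 2.079.
Path (b) adiabatic: W = P₁V₁(1 − (V₁/V₂)^(γ−1))/(γ−1) → W_b/(P₁V₁) = 0.9057.
W_a / W_b = 2.079 / 0.9057 = 2.295.

W_a / W_b ≈ 2.30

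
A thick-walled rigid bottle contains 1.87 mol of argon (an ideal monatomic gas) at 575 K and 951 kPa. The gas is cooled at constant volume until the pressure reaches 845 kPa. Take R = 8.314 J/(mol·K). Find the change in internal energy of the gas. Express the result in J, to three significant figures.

Constant volume ⇒ W = 0, so Q = ΔU = nCᵥΔT with Cᵥ = 3R/2 = 12.47 J/(mol·K).
At constant V, T₂/T₁ = P₂/P₁ ⇒ ΔT = T₁(P₂/P₁ − 1) = 575·(845/951 − 1) = -64.09 K.
ΔU = (1.87)(12.47)(-64.09) = -1495 J.

ΔU ≈ -1490 J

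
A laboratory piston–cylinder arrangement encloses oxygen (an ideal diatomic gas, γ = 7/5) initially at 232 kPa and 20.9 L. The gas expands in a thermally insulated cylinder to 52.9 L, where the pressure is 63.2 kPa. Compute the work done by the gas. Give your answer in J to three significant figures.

W ≈ 3760 J

Adiabatic: W = (P₁V₁ − P₂V₂)/(γ − 1) with γ = 7/5.
P₁V₁ = 4849 J, P₂V₂ = 3343 J.
W = (4849 − 3343) / 0.4 = 3764 J.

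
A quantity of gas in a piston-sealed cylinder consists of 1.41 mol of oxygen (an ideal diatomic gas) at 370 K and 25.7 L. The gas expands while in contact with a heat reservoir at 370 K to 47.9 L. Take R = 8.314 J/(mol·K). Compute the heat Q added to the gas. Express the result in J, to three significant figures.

Q ≈ 2700 J

Isothermal ⇒ ΔU = 0, so Q = W = nRT ln(V₂/V₁).
Q = (1.41)(8.314)(370) ln(47.9/25.7) = 4337 × 0.6226 = 2701 J.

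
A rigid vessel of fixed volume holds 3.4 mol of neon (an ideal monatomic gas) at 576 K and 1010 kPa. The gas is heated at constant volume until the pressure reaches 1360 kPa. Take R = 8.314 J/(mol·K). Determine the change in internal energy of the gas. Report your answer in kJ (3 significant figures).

ΔU ≈ 8.46 kJ

Constant volume ⇒ W = 0, so Q = ΔU = nCᵥΔT with Cᵥ = 3R/2 = 12.47 J/(mol·K).
At constant V, T₂/T₁ = P₂/P₁ ⇒ ΔT = T₁(P₂/P₁ − 1) = 576·(1360/1010 − 1) = 199.6 K.
ΔU = (3.4)(12.47)(199.6) = 8463 J.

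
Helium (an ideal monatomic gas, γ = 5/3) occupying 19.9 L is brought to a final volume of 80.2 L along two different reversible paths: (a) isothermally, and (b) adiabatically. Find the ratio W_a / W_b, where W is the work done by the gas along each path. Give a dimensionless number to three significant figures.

Path (a) isothermal: W = P₁V₁ ln(V₂/V₁) → W_a/(P₁V₁) = 1.394.
Path (b) adiabatic: W = P₁V₁(1 − (V₁/V₂)^(γ−1))/(γ−1) → W_b/(P₁V₁) = 0.9077.
W_a / W_b = 1.394 / 0.9077 = 1.536.

W_a / W_b ≈ 1.54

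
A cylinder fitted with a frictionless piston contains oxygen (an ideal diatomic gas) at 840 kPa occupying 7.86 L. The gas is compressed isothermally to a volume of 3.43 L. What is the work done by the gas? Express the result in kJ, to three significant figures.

Isothermal: W = nRT ln(V₂/V₁) = P₁V₁ ln(V₂/V₁).
P₁V₁ = (840 kPa)(7.86 L) = 6602 J.
W = 6602 × ln(3.43/7.86) = 6602 × -0.8292
W_by_gas = -5475 J.

W ≈ -5.47 kJ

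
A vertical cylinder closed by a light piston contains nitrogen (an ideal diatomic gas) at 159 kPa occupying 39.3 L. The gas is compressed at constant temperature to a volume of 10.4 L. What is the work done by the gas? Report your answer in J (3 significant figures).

Isothermal: W = nRT ln(V₂/V₁) = P₁V₁ ln(V₂/V₁).
P₁V₁ = (159 kPa)(39.3 L) = 6249 J.
W = 6249 × ln(10.4/39.3) = 6249 × -1.329
W_by_gas = -8307 J.

W ≈ -8310 J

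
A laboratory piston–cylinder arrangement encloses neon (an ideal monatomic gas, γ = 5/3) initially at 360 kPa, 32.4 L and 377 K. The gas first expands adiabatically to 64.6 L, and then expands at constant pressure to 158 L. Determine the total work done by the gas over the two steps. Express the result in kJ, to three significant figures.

Step 1 (adiabatic): W = (P₁V₁ − P₂V₂)/(γ−1) = (11664 − 7363)/0.667 = 6451 J.
After step 1: P = 114 kPa, V = 64.6 L, T = 238 K.
Step 2 (isobaric): W = PΔV = (114 kPa)(158 − 64.6 L) = 10646 J.
W_total = 6451 + 10646 = 17097 J.

W_total ≈ 17.1 kJ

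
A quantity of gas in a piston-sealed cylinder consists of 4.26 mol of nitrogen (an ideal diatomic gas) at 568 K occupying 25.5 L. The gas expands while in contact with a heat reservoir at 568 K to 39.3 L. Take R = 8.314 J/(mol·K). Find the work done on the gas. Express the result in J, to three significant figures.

Isothermal: W = nRT ln(V₂/V₁).
W = (4.26)(8.314)(568) × ln(39.3/25.5)
  = 20117 × 0.4325
W_by_gas = 8702 J; work on gas = −W_by = -8702 J.

W ≈ -8700 J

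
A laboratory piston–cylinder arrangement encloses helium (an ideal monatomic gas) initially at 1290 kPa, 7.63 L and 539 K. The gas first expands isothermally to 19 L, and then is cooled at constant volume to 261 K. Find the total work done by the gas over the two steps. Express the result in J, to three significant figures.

W_total ≈ 8980 J

Step 1 (isothermal): W = P₁V₁ ln(V₂/V₁) = (9843) ln(19/7.63) = 8980 J.
Step 2 (isochoric): W = 0 (constant volume).
W_total = 8980 + 0 = 8980 J.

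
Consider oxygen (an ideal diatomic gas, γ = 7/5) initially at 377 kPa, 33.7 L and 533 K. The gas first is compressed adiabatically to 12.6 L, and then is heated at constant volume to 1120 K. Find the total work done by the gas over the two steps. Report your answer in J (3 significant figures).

Step 1 (adiabatic): W = (P₁V₁ − P₂V₂)/(γ−1) = (12705 − 18831)/0.4 = -15315 J.
Step 2 (isochoric): W = 0 (constant volume).
W_total = -15315 + 0 = -15315 J.

W_total ≈ -15300 J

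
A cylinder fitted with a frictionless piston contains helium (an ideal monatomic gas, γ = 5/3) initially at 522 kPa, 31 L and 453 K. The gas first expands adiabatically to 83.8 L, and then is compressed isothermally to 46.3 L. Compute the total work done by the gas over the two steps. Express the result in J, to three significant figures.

Step 1 (adiabatic): W = (P₁V₁ − P₂V₂)/(γ−1) = (16182 − 8339)/0.667 = 11765 J.
After step 1: P = 99.51 kPa, V = 83.8 L, T = 233.4 K.
Step 2 (isothermal): W = P₁V₁ ln(V₂/V₁) = (8339) ln(46.3/83.8) = -4947 J.
W_total = 11765 − 4947 = 6817 J.

W_total ≈ 6820 J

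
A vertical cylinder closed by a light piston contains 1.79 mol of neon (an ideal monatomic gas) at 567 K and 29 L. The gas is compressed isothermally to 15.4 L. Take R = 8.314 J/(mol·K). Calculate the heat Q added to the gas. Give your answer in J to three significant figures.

Q ≈ -5340 J

Isothermal ⇒ ΔU = 0, so Q = W = nRT ln(V₂/V₁).
Q = (1.79)(8.314)(567) ln(15.4/29) = 8438 × -0.6329 = -5341 J.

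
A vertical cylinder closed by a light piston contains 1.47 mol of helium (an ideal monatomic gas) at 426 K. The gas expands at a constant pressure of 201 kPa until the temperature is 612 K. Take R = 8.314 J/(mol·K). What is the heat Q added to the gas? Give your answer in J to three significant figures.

Isobaric: W = nRΔT = (1.47)(8.314)(186) = 2273 J.
ΔU = nCᵥΔT with Cᵥ = 3R/2: ΔU = (1.47)(12.47)(186) = 3410 J.
Q = ΔU + W = 3410 + 2273 = 5683 J.

Q ≈ 5680 J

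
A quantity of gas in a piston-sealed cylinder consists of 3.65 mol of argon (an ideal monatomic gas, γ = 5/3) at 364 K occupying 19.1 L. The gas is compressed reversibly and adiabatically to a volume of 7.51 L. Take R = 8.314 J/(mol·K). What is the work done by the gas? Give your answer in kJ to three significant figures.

Adiabatic: TV^(γ−1) = const with γ = 5/3.
T₂ = T₁ (V₁/V₂)^(γ−1) = 364 × (19.1/7.51)^0.667 = 364 × 1.863 = 678.2 K.
W_by = nCᵥ(T₁ − T₂) = (3.65)(12.47)(364 − 678.2) = -14303 J.

W ≈ -14.3 kJ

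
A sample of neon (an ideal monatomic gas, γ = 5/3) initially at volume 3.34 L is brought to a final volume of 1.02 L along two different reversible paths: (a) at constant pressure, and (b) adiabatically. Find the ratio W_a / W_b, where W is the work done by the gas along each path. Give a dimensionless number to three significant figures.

Path (a) isobaric: W = P₁(V₂ − V₁) → W_a/(P₁V₁) = -0.6946.
Path (b) adiabatic: W = P₁V₁(1 − (V₁/V₂)^(γ−1))/(γ−1) → W_b/(P₁V₁) = -1.808.
W_a / W_b = -0.6946 / -1.808 = 0.3843.

W_a / W_b ≈ 0.384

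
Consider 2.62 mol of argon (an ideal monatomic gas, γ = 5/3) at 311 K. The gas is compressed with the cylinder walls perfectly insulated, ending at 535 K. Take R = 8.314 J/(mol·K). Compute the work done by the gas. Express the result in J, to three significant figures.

Adiabatic ⇒ Q = 0, so W_by = −ΔU = nCᵥ(T₁ − T₂).
Cᵥ = 3R/2 = 12.47 J/(mol·K).
W = (2.62)(12.47)(311 − 535) = -7319 J.

W ≈ -7320 J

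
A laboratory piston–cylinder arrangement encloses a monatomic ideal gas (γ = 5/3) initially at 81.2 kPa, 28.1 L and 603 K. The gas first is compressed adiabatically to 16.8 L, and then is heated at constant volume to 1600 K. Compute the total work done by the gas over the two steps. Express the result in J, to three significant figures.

Step 1 (adiabatic): W = (P₁V₁ − P₂V₂)/(γ−1) = (2282 − 3215)/0.667 = -1400 J.
Step 2 (isochoric): W = 0 (constant volume).
W_total = -1400 + 0 = -1400 J.

W_total ≈ -1400 J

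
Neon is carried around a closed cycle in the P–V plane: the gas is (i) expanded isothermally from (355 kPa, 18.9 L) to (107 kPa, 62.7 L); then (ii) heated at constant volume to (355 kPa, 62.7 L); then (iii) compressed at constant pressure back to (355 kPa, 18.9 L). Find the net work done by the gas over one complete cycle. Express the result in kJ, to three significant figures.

Leg (i): W = PᵢVᵢ ln(V_f/Vᵢ) = (6709) ln(62.7/18.9) = 8046 J.
Leg (ii): W = 0.
Leg (iii): W = PΔV = (355)(18.9 − 62.7) = -15549 J.
W_net = 8046 − 15549 = -7503 J.

W_net ≈ -7.50 kJ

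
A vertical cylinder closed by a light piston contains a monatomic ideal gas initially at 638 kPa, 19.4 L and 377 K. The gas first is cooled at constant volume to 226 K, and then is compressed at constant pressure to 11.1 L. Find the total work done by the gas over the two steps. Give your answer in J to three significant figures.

W_total ≈ -3170 J

Step 1 (isochoric): W = 0 (constant volume).
After step 1: P = 382.5 kPa (V unchanged).
Step 2 (isobaric): W = PΔV = (382.5 kPa)(11.1 − 19.4 L) = -3174 J.
W_total = 0 − 3174 = -3174 J.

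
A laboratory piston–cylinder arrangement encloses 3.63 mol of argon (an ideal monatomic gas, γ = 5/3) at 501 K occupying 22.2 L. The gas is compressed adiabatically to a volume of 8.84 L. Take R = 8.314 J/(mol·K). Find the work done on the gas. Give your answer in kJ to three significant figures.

W ≈ 19.2 kJ

Adiabatic: TV^(γ−1) = const with γ = 5/3.
T₂ = T₁ (V₁/V₂)^(γ−1) = 501 × (22.2/8.84)^0.667 = 501 × 1.848 = 925.6 K.
W_by = nCᵥ(T₁ − T₂) = (3.63)(12.47)(501 − 925.6) = -19223 J.
Work on gas = −W_by = 19223 J.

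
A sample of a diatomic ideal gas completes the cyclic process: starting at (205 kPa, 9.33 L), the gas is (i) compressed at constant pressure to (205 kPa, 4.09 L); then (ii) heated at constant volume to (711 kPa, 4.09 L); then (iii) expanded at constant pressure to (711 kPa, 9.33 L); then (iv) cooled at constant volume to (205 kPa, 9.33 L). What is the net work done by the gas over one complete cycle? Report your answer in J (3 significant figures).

W_net ≈ 2650 J

Constant-volume legs do no work.
W(i) = (205)(4.09 − 9.33) = -1074 J; W(iii) = (711)(9.33 − 4.09) = 3726 J.
W_net = -1074 + 3726 = 2651 J (the clockwise enclosed area).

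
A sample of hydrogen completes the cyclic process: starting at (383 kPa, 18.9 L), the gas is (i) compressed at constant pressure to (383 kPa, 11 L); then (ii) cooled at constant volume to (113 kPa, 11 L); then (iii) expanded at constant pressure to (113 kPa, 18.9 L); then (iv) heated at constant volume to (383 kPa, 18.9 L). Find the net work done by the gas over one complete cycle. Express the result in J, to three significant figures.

W_net ≈ -2130 J

Constant-volume legs do no work.
W(i) = (383)(11 − 18.9) = -3026 J; W(iii) = (113)(18.9 − 11) = 892.7 J.
W_net = -3026 + 892.7 = -2133 J (the counter-clockwise enclosed area).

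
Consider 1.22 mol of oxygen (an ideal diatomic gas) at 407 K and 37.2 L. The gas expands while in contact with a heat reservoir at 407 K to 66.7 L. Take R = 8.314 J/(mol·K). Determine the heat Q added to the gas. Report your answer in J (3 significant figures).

Q ≈ 2410 J

Isothermal ⇒ ΔU = 0, so Q = W = nRT ln(V₂/V₁).
Q = (1.22)(8.314)(407) ln(66.7/37.2) = 4128 × 0.5839 = 2410 J.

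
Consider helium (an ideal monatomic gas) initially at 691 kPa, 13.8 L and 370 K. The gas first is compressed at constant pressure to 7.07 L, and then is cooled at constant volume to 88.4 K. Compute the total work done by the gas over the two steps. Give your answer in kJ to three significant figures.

Step 1 (isobaric): W = PΔV = (691 kPa)(7.07 − 13.8 L) = -4650 J.
Step 2 (isochoric): W = 0 (constant volume).
W_total = -4650 + 0 = -4650 J.

W_total ≈ -4.65 kJ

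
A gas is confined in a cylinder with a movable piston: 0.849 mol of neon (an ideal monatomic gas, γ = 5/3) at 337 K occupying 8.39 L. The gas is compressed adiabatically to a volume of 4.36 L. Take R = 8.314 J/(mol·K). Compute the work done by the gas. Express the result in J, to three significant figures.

Adiabatic: TV^(γ−1) = const with γ = 5/3.
T₂ = T₁ (V₁/V₂)^(γ−1) = 337 × (8.39/4.36)^0.667 = 337 × 1.547 = 521.4 K.
W_by = nCᵥ(T₁ − T₂) = (0.849)(12.47)(337 − 521.4) = -1952 J.

W ≈ -1950 J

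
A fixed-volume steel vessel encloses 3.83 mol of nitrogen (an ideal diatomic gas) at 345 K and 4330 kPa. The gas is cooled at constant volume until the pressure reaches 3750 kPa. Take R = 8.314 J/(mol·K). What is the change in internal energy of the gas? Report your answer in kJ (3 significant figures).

ΔU ≈ -3.68 kJ

Constant volume ⇒ W = 0, so Q = ΔU = nCᵥΔT with Cᵥ = 5R/2 = 20.79 J/(mol·K).
At constant V, T₂/T₁ = P₂/P₁ ⇒ ΔT = T₁(P₂/P₁ − 1) = 345·(3750/4330 − 1) = -46.21 K.
ΔU = (3.83)(20.79)(-46.21) = -3679 J.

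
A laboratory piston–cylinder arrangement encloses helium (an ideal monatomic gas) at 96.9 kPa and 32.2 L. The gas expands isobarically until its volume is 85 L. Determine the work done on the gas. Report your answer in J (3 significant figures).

Isobaric: W = P ΔV.
W = (96.9 kPa)(85 − 32.2 L) = (96.9)(52.8) = 5116 J.
Work on gas = −W_by = -5116 J.

W ≈ -5120 J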